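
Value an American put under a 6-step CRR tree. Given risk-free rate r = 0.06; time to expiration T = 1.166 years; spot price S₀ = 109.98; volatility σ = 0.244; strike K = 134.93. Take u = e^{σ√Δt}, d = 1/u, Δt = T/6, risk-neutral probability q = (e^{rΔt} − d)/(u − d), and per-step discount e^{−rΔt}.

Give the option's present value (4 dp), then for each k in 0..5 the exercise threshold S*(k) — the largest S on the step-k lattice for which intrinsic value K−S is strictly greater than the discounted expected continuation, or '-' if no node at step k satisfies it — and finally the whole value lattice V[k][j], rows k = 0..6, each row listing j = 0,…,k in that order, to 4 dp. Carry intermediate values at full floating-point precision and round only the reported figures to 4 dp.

params: Δt=0.19433 u=1.11356 d=0.89802 q=0.52755 e^(-rΔt)=0.98841
t_6 payoffs: 77.2495 63.4051 46.2378 24.9500 0.0000 0.0000 0.0000
t_5: node(5,0) S=64.2308 payoff=70.6992 vs cont=69.1351 → 70.6992 [stop]  node(5,1) S=79.6474 payoff=55.2826 vs cont=53.7185 → 55.2826 [stop]  node(5,2) S=98.7642 payoff=36.1658 vs cont=34.6016 → 36.1658 [stop]  node(5,3) S=122.4695 payoff=12.4605 vs cont=11.6510 → 12.4605 [stop]  node(5,4) S=151.8644 payoff=0.0000 vs cont=0.0000 → 0.0000 [wait]  node(5,5) S=188.3147 payoff=0.0000 vs cont=0.0000 → 0.0000 [wait]  ⇒ S*(5)=122.4695
t_4: node(4,0) S=71.5249 payoff=63.4051 vs cont=61.8409 → 63.4051 [stop]  node(4,1) S=88.6922 payoff=46.2378 vs cont=44.6736 → 46.2378 [stop]  node(4,2) S=109.9800 payoff=24.9500 vs cont=23.3859 → 24.9500 [stop]  node(4,3) S=136.3772 payoff=0.0000 vs cont=5.8188 → 5.8188 [wait]  node(4,4) S=169.1103 payoff=0.0000 vs cont=0.0000 → 0.0000 [wait]  ⇒ S*(4)=109.9800
t_3: node(3,0) S=79.6474 payoff=55.2826 vs cont=53.7185 → 55.2826 [stop]  node(3,1) S=98.7642 payoff=36.1658 vs cont=34.6016 → 36.1658 [stop]  node(3,2) S=122.4695 payoff=12.4605 vs cont=14.6851 → 14.6851 [wait]  node(3,3) S=151.8644 payoff=0.0000 vs cont=2.7172 → 2.7172 [wait]  ⇒ S*(3)=98.7642
t_2: node(2,0) S=88.6922 payoff=46.2378 vs cont=44.6736 → 46.2378 [stop]  node(2,1) S=109.9800 payoff=24.9500 vs cont=24.5458 → 24.9500 [stop]  node(2,2) S=136.3772 payoff=0.0000 vs cont=8.2744 → 8.2744 [wait]  ⇒ S*(2)=109.9800
t_1: node(1,0) S=98.7642 payoff=36.1658 vs cont=34.6016 → 36.1658 [stop]  node(1,1) S=122.4695 payoff=12.4605 vs cont=15.9656 → 15.9656 [wait]  ⇒ S*(1)=98.7642
t_0: node(0,0) S=109.9800 payoff=24.9500 vs cont=25.2135 → 25.2135 [wait]  ⇒ S*(0)=-

price = 25.2135
boundary = - 98.7642 109.9800 98.7642 109.9800 122.4695
tree:
25.2135
36.1658 15.9656
46.2378 24.9500 8.2744
55.2826 36.1658 14.6851 2.7172
63.4051 46.2378 24.9500 5.8188 0.0000
70.6992 55.2826 36.1658 12.4605 0.0000 0.0000
77.2495 63.4051 46.2378 24.9500 0.0000 0.0000 0.0000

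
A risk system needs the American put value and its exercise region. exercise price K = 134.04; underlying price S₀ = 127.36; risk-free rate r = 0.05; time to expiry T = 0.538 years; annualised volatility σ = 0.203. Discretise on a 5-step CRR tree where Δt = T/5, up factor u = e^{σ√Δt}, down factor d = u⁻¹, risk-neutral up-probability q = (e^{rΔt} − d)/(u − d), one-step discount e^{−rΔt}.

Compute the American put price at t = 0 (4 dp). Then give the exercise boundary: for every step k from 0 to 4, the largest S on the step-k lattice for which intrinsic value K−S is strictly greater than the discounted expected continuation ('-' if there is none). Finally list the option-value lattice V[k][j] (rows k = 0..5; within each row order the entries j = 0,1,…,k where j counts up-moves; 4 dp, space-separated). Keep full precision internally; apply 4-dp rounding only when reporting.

params: Δt=0.10760 u=1.06886 d=0.93558 q=0.52383 e^(-rΔt)=0.99463
t_5 payoffs: 42.7471 29.7421 14.8846 0.0000 0.0000 0.0000
t_4: node(4,0) S=97.5790 payoff=36.4610 vs cont=35.7418 → 36.4610 [stop]  node(4,1) S=111.4794 payoff=22.5606 vs cont=21.8414 → 22.5606 [stop]  node(4,2) S=127.3600 payoff=6.6800 vs cont=7.0495 → 7.0495 [wait]  node(4,3) S=145.5028 payoff=0.0000 vs cont=0.0000 → 0.0000 [wait]  node(4,4) S=166.2302 payoff=0.0000 vs cont=0.0000 → 0.0000 [wait]  ⇒ S*(4)=111.4794
t_3: node(3,0) S=104.2979 payoff=29.7421 vs cont=29.0229 → 29.7421 [stop]  node(3,1) S=119.1554 payoff=14.8846 vs cont=14.3579 → 14.8846 [stop]  node(3,2) S=136.1295 payoff=0.0000 vs cont=3.3387 → 3.3387 [wait]  node(3,3) S=155.5216 payoff=0.0000 vs cont=0.0000 → 0.0000 [wait]  ⇒ S*(3)=119.1554
t_2: node(2,0) S=111.4794 payoff=22.5606 vs cont=21.8414 → 22.5606 [stop]  node(2,1) S=127.3600 payoff=6.6800 vs cont=8.7890 → 8.7890 [wait]  node(2,2) S=145.5028 payoff=0.0000 vs cont=1.5812 → 1.5812 [wait]  ⇒ S*(2)=111.4794
t_1: node(1,0) S=119.1554 payoff=14.8846 vs cont=15.2642 → 15.2642 [wait]  node(1,1) S=136.1295 payoff=0.0000 vs cont=4.9864 → 4.9864 [wait]  ⇒ S*(1)=-
t_0: node(0,0) S=127.3600 payoff=6.6800 vs cont=9.8274 → 9.8274 [wait]  ⇒ S*(0)=-

price = 9.8274
boundary = - - 111.4794 119.1554 111.4794
tree:
9.8274
15.2642 4.9864
22.5606 8.7890 1.5812
29.7421 14.8846 3.3387 0.0000
36.4610 22.5606 7.0495 0.0000 0.0000
42.7471 29.7421 14.8846 0.0000 0.0000 0.0000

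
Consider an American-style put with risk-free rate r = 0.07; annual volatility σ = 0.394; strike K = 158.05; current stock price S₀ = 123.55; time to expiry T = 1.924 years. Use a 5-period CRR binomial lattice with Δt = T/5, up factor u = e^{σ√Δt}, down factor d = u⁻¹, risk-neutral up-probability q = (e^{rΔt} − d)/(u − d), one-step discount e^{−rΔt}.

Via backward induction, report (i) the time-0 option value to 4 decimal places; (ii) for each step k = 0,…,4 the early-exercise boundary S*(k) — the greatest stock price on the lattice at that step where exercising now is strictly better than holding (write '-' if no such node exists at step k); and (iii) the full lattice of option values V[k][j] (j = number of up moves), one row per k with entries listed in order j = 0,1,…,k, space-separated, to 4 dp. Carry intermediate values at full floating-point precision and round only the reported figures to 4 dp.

price = 41.1965
boundary = - 96.7605 75.7798 96.7605 123.5500
tree:
41.1965
61.2895 22.9312
82.2702 38.3635 8.4218
98.7016 61.2895 17.0457 0.0711
111.5702 82.2702 34.5000 0.1444 0.0000
121.6485 98.7016 61.2895 0.2935 0.0000 0.0000

params: Δt=0.38480 u=1.27686 d=0.78317 q=0.49450 e^(-rΔt)=0.97342
t_5 payoffs: 121.6485 98.7016 61.2895 0.2935 0.0000 0.0000
t_4: node(4,0) S=46.4798 payoff=111.5702 vs cont=107.3698 → 111.5702 [stop]  node(4,1) S=75.7798 payoff=82.2702 vs cont=78.0698 → 82.2702 [stop]  node(4,2) S=123.5500 payoff=34.5000 vs cont=30.2996 → 34.5000 [stop]  node(4,3) S=201.4337 payoff=0.0000 vs cont=0.1444 → 0.1444 [wait]  node(4,4) S=328.4137 payoff=0.0000 vs cont=0.0000 → 0.0000 [wait]  ⇒ S*(4)=123.5500
t_3: node(3,0) S=59.3484 payoff=98.7016 vs cont=94.5012 → 98.7016 [stop]  node(3,1) S=96.7605 payoff=61.2895 vs cont=57.0891 → 61.2895 [stop]  node(3,2) S=157.7565 payoff=0.2935 vs cont=17.0457 → 17.0457 [wait]  node(3,3) S=257.2034 payoff=0.0000 vs cont=0.0711 → 0.0711 [wait]  ⇒ S*(3)=96.7605
t_2: node(2,0) S=75.7798 payoff=82.2702 vs cont=78.0698 → 82.2702 [stop]  node(2,1) S=123.5500 payoff=34.5000 vs cont=38.3635 → 38.3635 [wait]  node(2,2) S=201.4337 payoff=0.0000 vs cont=8.4218 → 8.4218 [wait]  ⇒ S*(2)=75.7798
t_1: node(1,0) S=96.7605 payoff=61.2895 vs cont=58.9488 → 61.2895 [stop]  node(1,1) S=157.7565 payoff=0.2935 vs cont=22.9312 → 22.9312 [wait]  ⇒ S*(1)=96.7605
t_0: node(0,0) S=123.5500 payoff=34.5000 vs cont=41.1965 → 41.1965 [wait]  ⇒ S*(0)=-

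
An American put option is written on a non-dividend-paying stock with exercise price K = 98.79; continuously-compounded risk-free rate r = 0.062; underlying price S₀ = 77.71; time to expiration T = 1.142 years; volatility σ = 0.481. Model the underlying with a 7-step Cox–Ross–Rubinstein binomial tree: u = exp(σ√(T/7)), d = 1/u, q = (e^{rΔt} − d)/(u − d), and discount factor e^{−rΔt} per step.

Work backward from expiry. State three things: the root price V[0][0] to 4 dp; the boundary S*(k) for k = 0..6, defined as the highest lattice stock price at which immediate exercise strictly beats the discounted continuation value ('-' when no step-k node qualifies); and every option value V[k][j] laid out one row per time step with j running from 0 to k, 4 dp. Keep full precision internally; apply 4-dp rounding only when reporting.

price = 26.9389
boundary = - - 52.6899 43.3863 52.6899 63.9885 77.7100
tree:
26.9389
35.8546 17.7595
46.1001 25.4105 9.7683
55.4037 35.0282 15.4308 3.7821
63.0646 46.1001 23.6625 6.7548 0.6108
69.3727 55.4037 34.8015 11.9815 1.1811 0.0000
74.5670 63.0646 46.1001 21.0800 2.2838 0.0000 0.0000
78.8442 69.3727 55.4037 34.8015 4.4161 0.0000 0.0000 0.0000

params: Δt=0.16314 u=1.21444 d=0.82343 q=0.47758 e^(-rΔt)=0.98994
t_7 payoffs: 78.8442 69.3727 55.4037 34.8015 4.4161 0.0000 0.0000 0.0000
t_6: node(6,0) S=24.2230 payoff=74.5670 vs cont=73.5728 → 74.5670 [stop]  node(6,1) S=35.7254 payoff=63.0646 vs cont=62.0704 → 63.0646 [stop]  node(6,2) S=52.6899 payoff=46.1001 vs cont=45.1059 → 46.1001 [stop]  node(6,3) S=77.7100 payoff=21.0800 vs cont=20.0858 → 21.0800 [stop]  node(6,4) S=114.6111 payoff=0.0000 vs cont=2.2838 → 2.2838 [wait]  node(6,5) S=169.0350 payoff=0.0000 vs cont=0.0000 → 0.0000 [wait]  node(6,6) S=249.3024 payoff=0.0000 vs cont=0.0000 → 0.0000 [wait]  ⇒ S*(6)=77.7100
t_5: node(5,0) S=29.4173 payoff=69.3727 vs cont=68.3785 → 69.3727 [stop]  node(5,1) S=43.3863 payoff=55.4037 vs cont=54.4095 → 55.4037 [stop]  node(5,2) S=63.9885 payoff=34.8015 vs cont=33.8073 → 34.8015 [stop]  node(5,3) S=94.3739 payoff=4.4161 vs cont=11.9815 → 11.9815 [wait]  node(5,4) S=139.1880 payoff=0.0000 vs cont=1.1811 → 1.1811 [wait]  node(5,5) S=205.2823 payoff=0.0000 vs cont=0.0000 → 0.0000 [wait]  ⇒ S*(5)=63.9885
t_4: node(4,0) S=35.7254 payoff=63.0646 vs cont=62.0704 → 63.0646 [stop]  node(4,1) S=52.6899 payoff=46.1001 vs cont=45.1059 → 46.1001 [stop]  node(4,2) S=77.7100 payoff=21.0800 vs cont=23.6625 → 23.6625 [wait]  node(4,3) S=114.6111 payoff=0.0000 vs cont=6.7548 → 6.7548 [wait]  node(4,4) S=169.0350 payoff=0.0000 vs cont=0.6108 → 0.6108 [wait]  ⇒ S*(4)=52.6899
t_3: node(3,0) S=43.3863 payoff=55.4037 vs cont=54.4095 → 55.4037 [stop]  node(3,1) S=63.9885 payoff=34.8015 vs cont=35.0282 → 35.0282 [wait]  node(3,2) S=94.3739 payoff=4.4161 vs cont=15.4308 → 15.4308 [wait]  node(3,3) S=139.1880 payoff=0.0000 vs cont=3.7821 → 3.7821 [wait]  ⇒ S*(3)=43.3863
t_2: node(2,0) S=52.6899 payoff=46.1001 vs cont=45.2131 → 46.1001 [stop]  node(2,1) S=77.7100 payoff=21.0800 vs cont=25.4105 → 25.4105 [wait]  node(2,2) S=114.6111 payoff=0.0000 vs cont=9.7683 → 9.7683 [wait]  ⇒ S*(2)=52.6899
t_1: node(1,0) S=63.9885 payoff=34.8015 vs cont=35.8546 → 35.8546 [wait]  node(1,1) S=94.3739 payoff=4.4161 vs cont=17.7595 → 17.7595 [wait]  ⇒ S*(1)=-
t_0: node(0,0) S=77.7100 payoff=21.0800 vs cont=26.9389 → 26.9389 [wait]  ⇒ S*(0)=-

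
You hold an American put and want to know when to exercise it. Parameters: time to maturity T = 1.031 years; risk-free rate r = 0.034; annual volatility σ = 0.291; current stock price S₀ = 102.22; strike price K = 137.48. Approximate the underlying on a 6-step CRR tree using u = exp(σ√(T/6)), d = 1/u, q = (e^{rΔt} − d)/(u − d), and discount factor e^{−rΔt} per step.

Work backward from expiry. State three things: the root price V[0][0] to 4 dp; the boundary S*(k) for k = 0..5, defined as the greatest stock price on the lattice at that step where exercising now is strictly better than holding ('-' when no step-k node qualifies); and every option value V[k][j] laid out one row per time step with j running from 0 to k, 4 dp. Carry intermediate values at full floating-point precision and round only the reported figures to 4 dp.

params: Δt=0.17183 u=1.12820 d=0.88636 q=0.49411 e^(-rΔt)=0.99417
t_6 payoffs: 87.9112 74.3866 57.1718 35.2600 7.3697 0.0000 0.0000
t_5: node(5,0) S=55.9238 payoff=81.5562 vs cont=80.7554 → 81.5562 [stop]  node(5,1) S=71.1823 payoff=66.2977 vs cont=65.4968 → 66.2977 [stop]  node(5,2) S=90.6041 payoff=46.8759 vs cont=46.0750 → 46.8759 [stop]  node(5,3) S=115.3251 payoff=22.1549 vs cont=21.3541 → 22.1549 [stop]  node(5,4) S=146.7911 payoff=0.0000 vs cont=3.7066 → 3.7066 [wait]  node(5,5) S=186.8424 payoff=0.0000 vs cont=0.0000 → 0.0000 [wait]  ⇒ S*(5)=115.3251
t_4: node(4,0) S=63.0934 payoff=74.3866 vs cont=73.5857 → 74.3866 [stop]  node(4,1) S=80.3082 payoff=57.1718 vs cont=56.3709 → 57.1718 [stop]  node(4,2) S=102.2200 payoff=35.2600 vs cont=34.4591 → 35.2600 [stop]  node(4,3) S=130.1103 payoff=7.3697 vs cont=12.9635 → 12.9635 [wait]  node(4,4) S=165.6104 payoff=0.0000 vs cont=1.8642 → 1.8642 [wait]  ⇒ S*(4)=102.2200
t_3: node(3,0) S=71.1823 payoff=66.2977 vs cont=65.4968 → 66.2977 [stop]  node(3,1) S=90.6041 payoff=46.8759 vs cont=46.0750 → 46.8759 [stop]  node(3,2) S=115.3251 payoff=22.1549 vs cont=24.1019 → 24.1019 [wait]  node(3,3) S=146.7911 payoff=0.0000 vs cont=7.4357 → 7.4357 [wait]  ⇒ S*(3)=90.6041
t_2: node(2,0) S=80.3082 payoff=57.1718 vs cont=56.3709 → 57.1718 [stop]  node(2,1) S=102.2200 payoff=35.2600 vs cont=35.4155 → 35.4155 [wait]  node(2,2) S=130.1103 payoff=7.3697 vs cont=15.7745 → 15.7745 [wait]  ⇒ S*(2)=80.3082
t_1: node(1,0) S=90.6041 payoff=46.8759 vs cont=46.1514 → 46.8759 [stop]  node(1,1) S=115.3251 payoff=22.1549 vs cont=25.5610 → 25.5610 [wait]  ⇒ S*(1)=90.6041
t_0: node(0,0) S=102.2200 payoff=35.2600 vs cont=36.1323 → 36.1323 [wait]  ⇒ S*(0)=-

price = 36.1323
boundary = - 90.6041 80.3082 90.6041 102.2200 115.3251
tree:
36.1323
46.8759 25.5610
57.1718 35.4155 15.7745
66.2977 46.8759 24.1019 7.4357
74.3866 57.1718 35.2600 12.9635 1.8642
81.5562 66.2977 46.8759 22.1549 3.7066 0.0000
87.9112 74.3866 57.1718 35.2600 7.3697 0.0000 0.0000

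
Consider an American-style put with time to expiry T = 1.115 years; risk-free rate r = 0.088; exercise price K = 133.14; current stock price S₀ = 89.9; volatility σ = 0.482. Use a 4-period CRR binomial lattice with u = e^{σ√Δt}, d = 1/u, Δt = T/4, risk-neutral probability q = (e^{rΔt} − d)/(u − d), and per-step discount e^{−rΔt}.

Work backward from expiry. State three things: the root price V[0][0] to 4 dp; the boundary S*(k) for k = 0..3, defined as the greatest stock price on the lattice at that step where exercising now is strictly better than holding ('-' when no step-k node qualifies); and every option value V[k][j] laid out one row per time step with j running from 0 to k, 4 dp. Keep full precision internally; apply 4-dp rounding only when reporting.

params: Δt=0.27875 u=1.28979 d=0.77532 q=0.48499 e^(-rΔt)=0.97577
t_4 payoffs: 100.6551 79.0993 43.2400 0.0000 0.0000
t_3: node(3,0) S=41.8988 payoff=91.2412 vs cont=88.0150 → 91.2412 [stop]  node(3,1) S=69.7012 payoff=63.4388 vs cont=60.2126 → 63.4388 [stop]  node(3,2) S=115.9522 payoff=17.1878 vs cont=21.7294 → 21.7294 [wait]  node(3,3) S=192.8937 payoff=0.0000 vs cont=0.0000 → 0.0000 [wait]  ⇒ S*(3)=69.7012
t_2: node(2,0) S=54.0407 payoff=79.0993 vs cont=75.8731 → 79.0993 [stop]  node(2,1) S=89.9000 payoff=43.2400 vs cont=42.1631 → 43.2400 [stop]  node(2,2) S=149.5542 payoff=0.0000 vs cont=10.9197 → 10.9197 [wait]  ⇒ S*(2)=89.9000
t_1: node(1,0) S=69.7012 payoff=63.4388 vs cont=60.2126 → 63.4388 [stop]  node(1,1) S=115.9522 payoff=17.1878 vs cont=26.8970 → 26.8970 [wait]  ⇒ S*(1)=69.7012
t_0: node(0,0) S=89.9000 payoff=43.2400 vs cont=44.6086 → 44.6086 [wait]  ⇒ S*(0)=-

price = 44.6086
boundary = - 69.7012 89.9000 69.7012
tree:
44.6086
63.4388 26.8970
79.0993 43.2400 10.9197
91.2412 63.4388 21.7294 0.0000
100.6551 79.0993 43.2400 0.0000 0.0000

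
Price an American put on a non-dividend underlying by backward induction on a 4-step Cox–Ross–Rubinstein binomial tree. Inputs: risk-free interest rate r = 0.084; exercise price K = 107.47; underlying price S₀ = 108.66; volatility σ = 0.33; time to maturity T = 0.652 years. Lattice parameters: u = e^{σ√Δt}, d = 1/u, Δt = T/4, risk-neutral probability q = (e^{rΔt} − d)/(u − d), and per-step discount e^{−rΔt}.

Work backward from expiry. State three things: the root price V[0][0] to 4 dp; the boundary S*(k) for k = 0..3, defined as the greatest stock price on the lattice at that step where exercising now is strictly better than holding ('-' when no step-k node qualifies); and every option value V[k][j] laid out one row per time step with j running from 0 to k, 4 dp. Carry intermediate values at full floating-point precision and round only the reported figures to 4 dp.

Δt=0.16300  u=1.14251  d=0.87526  q=0.51833  discount=0.98640
step 4 (expiry): payoffs max(K−S,0) = 43.6991 24.2273 0.0000 0.0000 0.0000
step 3: (k=3,j=0): S=72.8592, (K−S)⁺=34.6108, hold=33.1494 ⇒ V=34.6108 exercise | (k=3,j=1): S=95.1060, (K−S)⁺=12.3640, hold=11.5110 ⇒ V=12.3640 exercise | (k=3,j=2): S=124.1457, (K−S)⁺=0.0000, hold=0.0000 ⇒ V=0.0000 continue | (k=3,j=3): S=162.0523, (K−S)⁺=0.0000, hold=0.0000 ⇒ V=0.0000 continue  boundary S*=95.1060
step 2: (k=2,j=0): S=83.2427, (K−S)⁺=24.2273, hold=22.7659 ⇒ V=24.2273 exercise | (k=2,j=1): S=108.6600, (K−S)⁺=0.0000, hold=5.8744 ⇒ V=5.8744 continue | (k=2,j=2): S=141.8382, (K−S)⁺=0.0000, hold=0.0000 ⇒ V=0.0000 continue  boundary S*=83.2427
step 1: (k=1,j=0): S=95.1060, (K−S)⁺=12.3640, hold=14.5144 ⇒ V=14.5144 continue | (k=1,j=1): S=124.1457, (K−S)⁺=0.0000, hold=2.7911 ⇒ V=2.7911 continue  boundary S*=-
step 0: (k=0,j=0): S=108.6600, (K−S)⁺=0.0000, hold=8.3232 ⇒ V=8.3232 continue  boundary S*=-

price = 8.3232
boundary = - - 83.2427 95.1060
tree:
8.3232
14.5144 2.7911
24.2273 5.8744 0.0000
34.6108 12.3640 0.0000 0.0000
43.6991 24.2273 0.0000 0.0000 0.0000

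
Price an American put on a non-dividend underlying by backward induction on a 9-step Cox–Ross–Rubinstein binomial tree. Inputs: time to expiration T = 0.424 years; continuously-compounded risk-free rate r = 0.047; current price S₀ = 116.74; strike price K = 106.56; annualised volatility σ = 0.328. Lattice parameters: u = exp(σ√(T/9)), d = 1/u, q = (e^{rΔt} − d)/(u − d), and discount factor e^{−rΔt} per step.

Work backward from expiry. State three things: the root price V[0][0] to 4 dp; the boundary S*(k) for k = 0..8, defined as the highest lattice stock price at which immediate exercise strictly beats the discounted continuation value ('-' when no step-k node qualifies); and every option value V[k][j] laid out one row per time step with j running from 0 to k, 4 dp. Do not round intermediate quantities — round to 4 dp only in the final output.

price = 4.5438
boundary = - - - - - 81.7762 87.8103 81.7762 87.8103
tree:
4.5438
6.7990 2.2887
9.9016 3.6988 0.8760
13.9714 5.8393 1.5555 0.1943
19.0029 8.9569 2.7198 0.3878 0.0000
24.7838 13.2547 4.6604 0.7738 0.0000 0.0000
30.4033 18.7497 7.7694 1.5442 0.0000 0.0000 0.0000
35.6366 24.7838 12.4499 3.0814 0.0000 0.0000 0.0000 0.0000
40.5103 30.4033 18.7497 6.1490 0.0000 0.0000 0.0000 0.0000 0.0000
45.0491 35.6366 24.7838 12.2704 0.0000 0.0000 0.0000 0.0000 0.0000 0.0000

Δt=0.04711  u=1.07379  d=0.93128  q=0.49776  discount=0.99779
step 9 (expiry): payoffs max(K−S,0) = 45.0491 35.6366 24.7838 12.2704 0.0000 0.0000 0.0000 0.0000 0.0000 0.0000
step 8: (k=8,j=0): S=66.0497, (K−S)⁺=40.5103, hold=40.2746 ⇒ V=40.5103 exercise | (k=8,j=1): S=76.1567, (K−S)⁺=30.4033, hold=30.1676 ⇒ V=30.4033 exercise | (k=8,j=2): S=87.8103, (K−S)⁺=18.7497, hold=18.5140 ⇒ V=18.7497 exercise | (k=8,j=3): S=101.2471, (K−S)⁺=5.3129, hold=6.1490 ⇒ V=6.1490 continue | (k=8,j=4): S=116.7400, (K−S)⁺=0.0000, hold=0.0000 ⇒ V=0.0000 continue | (k=8,j=5): S=134.6037, (K−S)⁺=0.0000, hold=0.0000 ⇒ V=0.0000 continue | (k=8,j=6): S=155.2008, (K−S)⁺=0.0000, hold=0.0000 ⇒ V=0.0000 continue | (k=8,j=7): S=178.9498, (K−S)⁺=0.0000, hold=0.0000 ⇒ V=0.0000 continue | (k=8,j=8): S=206.3329, (K−S)⁺=0.0000, hold=0.0000 ⇒ V=0.0000 continue  boundary S*=87.8103
step 7: (k=7,j=0): S=70.9234, (K−S)⁺=35.6366, hold=35.4009 ⇒ V=35.6366 exercise | (k=7,j=1): S=81.7762, (K−S)⁺=24.7838, hold=24.5482 ⇒ V=24.7838 exercise | (k=7,j=2): S=94.2896, (K−S)⁺=12.2704, hold=12.4499 ⇒ V=12.4499 continue | (k=7,j=3): S=108.7179, (K−S)⁺=0.0000, hold=3.0814 ⇒ V=3.0814 continue | (k=7,j=4): S=125.3540, (K−S)⁺=0.0000, hold=0.0000 ⇒ V=0.0000 continue | (k=7,j=5): S=144.5358, (K−S)⁺=0.0000, hold=0.0000 ⇒ V=0.0000 continue | (k=7,j=6): S=166.6528, (K−S)⁺=0.0000, hold=0.0000 ⇒ V=0.0000 continue | (k=7,j=7): S=192.1542, (K−S)⁺=0.0000, hold=0.0000 ⇒ V=0.0000 continue  boundary S*=81.7762
step 6: (k=6,j=0): S=76.1567, (K−S)⁺=30.4033, hold=30.1676 ⇒ V=30.4033 exercise | (k=6,j=1): S=87.8103, (K−S)⁺=18.7497, hold=18.6032 ⇒ V=18.7497 exercise | (k=6,j=2): S=101.2471, (K−S)⁺=5.3129, hold=7.7694 ⇒ V=7.7694 continue | (k=6,j=3): S=116.7400, (K−S)⁺=0.0000, hold=1.5442 ⇒ V=1.5442 continue | (k=6,j=4): S=134.6037, (K−S)⁺=0.0000, hold=0.0000 ⇒ V=0.0000 continue | (k=6,j=5): S=155.2008, (K−S)⁺=0.0000, hold=0.0000 ⇒ V=0.0000 continue | (k=6,j=6): S=178.9498, (K−S)⁺=0.0000, hold=0.0000 ⇒ V=0.0000 continue  boundary S*=87.8103
step 5: (k=5,j=0): S=81.7762, (K−S)⁺=24.7838, hold=24.5482 ⇒ V=24.7838 exercise | (k=5,j=1): S=94.2896, (K−S)⁺=12.2704, hold=13.2547 ⇒ V=13.2547 continue | (k=5,j=2): S=108.7179, (K−S)⁺=0.0000, hold=4.6604 ⇒ V=4.6604 continue | (k=5,j=3): S=125.3540, (K−S)⁺=0.0000, hold=0.7738 ⇒ V=0.7738 continue | (k=5,j=4): S=144.5358, (K−S)⁺=0.0000, hold=0.0000 ⇒ V=0.0000 continue | (k=5,j=5): S=166.6528, (K−S)⁺=0.0000, hold=0.0000 ⇒ V=0.0000 continue  boundary S*=81.7762
step 4: (k=4,j=0): S=87.8103, (K−S)⁺=18.7497, hold=19.0029 ⇒ V=19.0029 continue | (k=4,j=1): S=101.2471, (K−S)⁺=5.3129, hold=8.9569 ⇒ V=8.9569 continue | (k=4,j=2): S=116.7400, (K−S)⁺=0.0000, hold=2.7198 ⇒ V=2.7198 continue | (k=4,j=3): S=134.6037, (K−S)⁺=0.0000, hold=0.3878 ⇒ V=0.3878 continue | (k=4,j=4): S=155.2008, (K−S)⁺=0.0000, hold=0.0000 ⇒ V=0.0000 continue  boundary S*=-
step 3: (k=3,j=0): S=94.2896, (K−S)⁺=12.2704, hold=13.9714 ⇒ V=13.9714 continue | (k=3,j=1): S=108.7179, (K−S)⁺=0.0000, hold=5.8393 ⇒ V=5.8393 continue | (k=3,j=2): S=125.3540, (K−S)⁺=0.0000, hold=1.5555 ⇒ V=1.5555 continue | (k=3,j=3): S=144.5358, (K−S)⁺=0.0000, hold=0.1943 ⇒ V=0.1943 continue  boundary S*=-
step 2: (k=2,j=0): S=101.2471, (K−S)⁺=5.3129, hold=9.9016 ⇒ V=9.9016 continue | (k=2,j=1): S=116.7400, (K−S)⁺=0.0000, hold=3.6988 ⇒ V=3.6988 continue | (k=2,j=2): S=134.6037, (K−S)⁺=0.0000, hold=0.8760 ⇒ V=0.8760 continue  boundary S*=-
step 1: (k=1,j=0): S=108.7179, (K−S)⁺=0.0000, hold=6.7990 ⇒ V=6.7990 continue | (k=1,j=1): S=125.3540, (K−S)⁺=0.0000, hold=2.2887 ⇒ V=2.2887 continue  boundary S*=-
step 0: (k=0,j=0): S=116.7400, (K−S)⁺=0.0000, hold=4.5438 ⇒ V=4.5438 continue  boundary S*=-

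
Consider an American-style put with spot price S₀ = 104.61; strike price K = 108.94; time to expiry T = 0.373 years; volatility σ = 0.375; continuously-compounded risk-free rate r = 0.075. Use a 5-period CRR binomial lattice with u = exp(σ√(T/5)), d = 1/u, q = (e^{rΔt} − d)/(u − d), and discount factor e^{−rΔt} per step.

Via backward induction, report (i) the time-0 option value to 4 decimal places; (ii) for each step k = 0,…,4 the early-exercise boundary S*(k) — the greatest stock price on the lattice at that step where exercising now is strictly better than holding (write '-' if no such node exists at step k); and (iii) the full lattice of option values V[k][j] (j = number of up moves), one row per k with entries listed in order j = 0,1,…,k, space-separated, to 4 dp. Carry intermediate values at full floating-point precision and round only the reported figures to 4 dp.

Δt=0.07460, u=1.10785, d=0.90265, q=0.50176, disc=e^(-rΔt)=0.99442
k=5 terminal: V=max(K-S,0) → 46.2551 32.0045 14.5141 0.0000 0.0000 0.0000
k=4: j=0 S=69.4456 intr=39.4944 cont=38.8866 V=39.4944[EX]; j=1 S=85.2333 intr=23.7067 cont=23.0989 V=23.7067[EX]; j=2 S=104.6100 intr=4.3300 cont=7.1912 V=7.1912[hold]; j=3 S=128.3918 intr=0.0000 cont=0.0000 V=0.0000[hold]; j=4 S=157.5801 intr=0.0000 cont=0.0000 V=0.0000[hold]  S*(4)=85.2333
k=3: j=0 S=76.9355 intr=32.0045 cont=31.3966 V=32.0045[EX]; j=1 S=94.4259 intr=14.5141 cont=15.3339 V=15.3339[hold]; j=2 S=115.8925 intr=0.0000 cont=3.5630 V=3.5630[hold]; j=3 S=142.2392 intr=0.0000 cont=0.0000 V=0.0000[hold]  S*(3)=76.9355
k=2: j=0 S=85.2333 intr=23.7067 cont=23.5080 V=23.7067[EX]; j=1 S=104.6100 intr=4.3300 cont=9.3751 V=9.3751[hold]; j=2 S=128.3918 intr=0.0000 cont=1.7653 V=1.7653[hold]  S*(2)=85.2333
k=1: j=0 S=94.4259 intr=14.5141 cont=16.4236 V=16.4236[hold]; j=1 S=115.8925 intr=0.0000 cont=5.5258 V=5.5258[hold]  S*(1)=-
k=0: j=0 S=104.6100 intr=4.3300 cont=10.8944 V=10.8944[hold]  S*(0)=-

price = 10.8944
boundary = - - 85.2333 76.9355 85.2333
tree:
10.8944
16.4236 5.5258
23.7067 9.3751 1.7653
32.0045 15.3339 3.5630 0.0000
39.4944 23.7067 7.1912 0.0000 0.0000
46.2551 32.0045 14.5141 0.0000 0.0000 0.0000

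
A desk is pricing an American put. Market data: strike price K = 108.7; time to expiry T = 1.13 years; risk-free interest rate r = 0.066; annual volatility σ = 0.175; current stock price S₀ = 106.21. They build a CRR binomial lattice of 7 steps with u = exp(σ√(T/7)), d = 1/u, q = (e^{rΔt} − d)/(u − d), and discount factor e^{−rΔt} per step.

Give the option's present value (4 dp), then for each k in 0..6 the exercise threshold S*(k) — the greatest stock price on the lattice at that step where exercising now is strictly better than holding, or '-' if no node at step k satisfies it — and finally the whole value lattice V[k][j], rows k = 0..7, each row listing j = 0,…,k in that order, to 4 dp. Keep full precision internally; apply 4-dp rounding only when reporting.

price = 6.4165
boundary = - - 92.2770 86.0117 92.2770 98.9987 92.2770
tree:
6.4165
10.4445 3.3558
16.4230 5.9194 1.3938
22.6883 10.0802 2.7443 0.3531
28.5283 16.4230 5.2602 0.8084 0.0000
33.9717 22.6883 9.7013 1.8508 0.0000 0.0000
39.0455 28.5283 16.4230 4.2374 0.0000 0.0000 0.0000
43.7748 33.9717 22.6883 9.7013 0.0000 0.0000 0.0000 0.0000

Δt=0.16143  u=1.07284  d=0.93210  q=0.55854  discount=0.98940
step 7 (expiry): payoffs max(K−S,0) = 43.7748 33.9717 22.6883 9.7013 0.0000 0.0000 0.0000 0.0000
step 6: (k=6,j=0): S=69.6545, (K−S)⁺=39.0455, hold=37.8935 ⇒ V=39.0455 exercise | (k=6,j=1): S=80.1717, (K−S)⁺=28.5283, hold=27.3763 ⇒ V=28.5283 exercise | (k=6,j=2): S=92.2770, (K−S)⁺=16.4230, hold=15.2711 ⇒ V=16.4230 exercise | (k=6,j=3): S=106.2100, (K−S)⁺=2.4900, hold=4.2374 ⇒ V=4.2374 continue | (k=6,j=4): S=122.2468, (K−S)⁺=0.0000, hold=0.0000 ⇒ V=0.0000 continue | (k=6,j=5): S=140.7050, (K−S)⁺=0.0000, hold=0.0000 ⇒ V=0.0000 continue | (k=6,j=6): S=161.9502, (K−S)⁺=0.0000, hold=0.0000 ⇒ V=0.0000 continue  boundary S*=92.2770
step 5: (k=5,j=0): S=74.7283, (K−S)⁺=33.9717, hold=32.8197 ⇒ V=33.9717 exercise | (k=5,j=1): S=86.0117, (K−S)⁺=22.6883, hold=21.5364 ⇒ V=22.6883 exercise | (k=5,j=2): S=98.9987, (K−S)⁺=9.7013, hold=9.5150 ⇒ V=9.7013 exercise | (k=5,j=3): S=113.9466, (K−S)⁺=0.0000, hold=1.8508 ⇒ V=1.8508 continue | (k=5,j=4): S=131.1516, (K−S)⁺=0.0000, hold=0.0000 ⇒ V=0.0000 continue | (k=5,j=5): S=150.9543, (K−S)⁺=0.0000, hold=0.0000 ⇒ V=0.0000 continue  boundary S*=98.9987
step 4: (k=4,j=0): S=80.1717, (K−S)⁺=28.5283, hold=27.3763 ⇒ V=28.5283 exercise | (k=4,j=1): S=92.2770, (K−S)⁺=16.4230, hold=15.2711 ⇒ V=16.4230 exercise | (k=4,j=2): S=106.2100, (K−S)⁺=2.4900, hold=5.2602 ⇒ V=5.2602 continue | (k=4,j=3): S=122.2468, (K−S)⁺=0.0000, hold=0.8084 ⇒ V=0.8084 continue | (k=4,j=4): S=140.7050, (K−S)⁺=0.0000, hold=0.0000 ⇒ V=0.0000 continue  boundary S*=92.2770
step 3: (k=3,j=0): S=86.0117, (K−S)⁺=22.6883, hold=21.5364 ⇒ V=22.6883 exercise | (k=3,j=1): S=98.9987, (K−S)⁺=9.7013, hold=10.0802 ⇒ V=10.0802 continue | (k=3,j=2): S=113.9466, (K−S)⁺=0.0000, hold=2.7443 ⇒ V=2.7443 continue | (k=3,j=3): S=131.1516, (K−S)⁺=0.0000, hold=0.3531 ⇒ V=0.3531 continue  boundary S*=86.0117
step 2: (k=2,j=0): S=92.2770, (K−S)⁺=16.4230, hold=15.4804 ⇒ V=16.4230 exercise | (k=2,j=1): S=106.2100, (K−S)⁺=2.4900, hold=5.9194 ⇒ V=5.9194 continue | (k=2,j=2): S=122.2468, (K−S)⁺=0.0000, hold=1.3938 ⇒ V=1.3938 continue  boundary S*=92.2770
step 1: (k=1,j=0): S=98.9987, (K−S)⁺=9.7013, hold=10.4445 ⇒ V=10.4445 continue | (k=1,j=1): S=113.9466, (K−S)⁺=0.0000, hold=3.3558 ⇒ V=3.3558 continue  boundary S*=-
step 0: (k=0,j=0): S=106.2100, (K−S)⁺=2.4900, hold=6.4165 ⇒ V=6.4165 continue  boundary S*=-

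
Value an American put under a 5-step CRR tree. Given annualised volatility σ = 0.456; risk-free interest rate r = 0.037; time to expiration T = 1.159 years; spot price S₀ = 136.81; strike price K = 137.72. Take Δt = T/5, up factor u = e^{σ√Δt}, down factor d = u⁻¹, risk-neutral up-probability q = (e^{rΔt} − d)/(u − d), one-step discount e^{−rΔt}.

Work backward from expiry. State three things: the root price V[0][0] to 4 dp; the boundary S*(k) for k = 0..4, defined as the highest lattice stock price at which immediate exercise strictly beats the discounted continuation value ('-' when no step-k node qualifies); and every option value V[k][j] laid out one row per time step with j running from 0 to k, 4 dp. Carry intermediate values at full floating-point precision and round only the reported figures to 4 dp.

params: Δt=0.23180 u=1.24551 d=0.80288 q=0.46479 e^(-rΔt)=0.99146
t_5 payoffs: 92.0760 66.9128 27.8773 0.0000 0.0000 0.0000
t_4: node(4,0) S=56.8501 payoff=80.8699 vs cont=79.6938 → 80.8699 [stop]  node(4,1) S=88.1910 payoff=49.5290 vs cont=48.3529 → 49.5290 [stop]  node(4,2) S=136.8100 payoff=0.9100 vs cont=14.7927 → 14.7927 [wait]  node(4,3) S=212.2322 payoff=0.0000 vs cont=0.0000 → 0.0000 [wait]  node(4,4) S=329.2341 payoff=0.0000 vs cont=0.0000 → 0.0000 [wait]  ⇒ S*(4)=88.1910
t_3: node(3,0) S=70.8072 payoff=66.9128 vs cont=65.7367 → 66.9128 [stop]  node(3,1) S=109.8427 payoff=27.8773 vs cont=33.0987 → 33.0987 [wait]  node(3,2) S=170.3980 payoff=0.0000 vs cont=7.8495 → 7.8495 [wait]  node(3,3) S=264.3371 payoff=0.0000 vs cont=0.0000 → 0.0000 [wait]  ⇒ S*(3)=70.8072
t_2: node(2,0) S=88.1910 payoff=49.5290 vs cont=50.7590 → 50.7590 [wait]  node(2,1) S=136.8100 payoff=0.9100 vs cont=21.1806 → 21.1806 [wait]  node(2,2) S=212.2322 payoff=0.0000 vs cont=4.1652 → 4.1652 [wait]  ⇒ S*(2)=-
t_1: node(1,0) S=109.8427 payoff=27.8773 vs cont=36.6951 → 36.6951 [wait]  node(1,1) S=170.3980 payoff=0.0000 vs cont=13.1586 → 13.1586 [wait]  ⇒ S*(1)=-
t_0: node(0,0) S=136.8100 payoff=0.9100 vs cont=25.5356 → 25.5356 [wait]  ⇒ S*(0)=-

price = 25.5356
boundary = - - - 70.8072 88.1910
tree:
25.5356
36.6951 13.1586
50.7590 21.1806 4.1652
66.9128 33.0987 7.8495 0.0000
80.8699 49.5290 14.7927 0.0000 0.0000
92.0760 66.9128 27.8773 0.0000 0.0000 0.0000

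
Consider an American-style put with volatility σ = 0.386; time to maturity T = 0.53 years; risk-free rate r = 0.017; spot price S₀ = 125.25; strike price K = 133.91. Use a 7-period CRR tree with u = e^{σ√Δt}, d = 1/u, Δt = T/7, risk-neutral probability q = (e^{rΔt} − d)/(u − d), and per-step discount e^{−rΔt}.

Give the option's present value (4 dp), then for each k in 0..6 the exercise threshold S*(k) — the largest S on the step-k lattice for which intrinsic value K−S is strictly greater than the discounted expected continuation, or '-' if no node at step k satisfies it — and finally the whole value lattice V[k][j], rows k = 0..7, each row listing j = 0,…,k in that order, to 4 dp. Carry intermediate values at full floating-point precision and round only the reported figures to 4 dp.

params: Δt=0.07571 u=1.11206 d=0.89923 q=0.47952 e^(-rΔt)=0.99871
t_7 payoffs: 74.3596 60.2656 42.8359 21.2810 0.0000 0.0000 0.0000 0.0000
t_6: node(6,0) S=66.2235 payoff=67.6865 vs cont=67.5142 → 67.6865 [stop]  node(6,1) S=81.8969 payoff=52.0131 vs cont=51.8408 → 52.0131 [stop]  node(6,2) S=101.2797 payoff=32.6303 vs cont=32.4580 → 32.6303 [stop]  node(6,3) S=125.2500 payoff=8.6600 vs cont=11.0620 → 11.0620 [wait]  node(6,4) S=154.8934 payoff=0.0000 vs cont=0.0000 → 0.0000 [wait]  node(6,5) S=191.5526 payoff=0.0000 vs cont=0.0000 → 0.0000 [wait]  node(6,6) S=236.8880 payoff=0.0000 vs cont=0.0000 → 0.0000 [wait]  ⇒ S*(6)=101.2797
t_5: node(5,0) S=73.6444 payoff=60.2656 vs cont=60.0933 → 60.2656 [stop]  node(5,1) S=91.0741 payoff=42.8359 vs cont=42.6636 → 42.8359 [stop]  node(5,2) S=112.6290 payoff=21.2810 vs cont=22.2591 → 22.2591 [wait]  node(5,3) S=139.2853 payoff=0.0000 vs cont=5.7501 → 5.7501 [wait]  node(5,4) S=172.2505 payoff=0.0000 vs cont=0.0000 → 0.0000 [wait]  node(5,5) S=213.0176 payoff=0.0000 vs cont=0.0000 → 0.0000 [wait]  ⇒ S*(5)=91.0741
t_4: node(4,0) S=81.8969 payoff=52.0131 vs cont=51.8408 → 52.0131 [stop]  node(4,1) S=101.2797 payoff=32.6303 vs cont=32.9264 → 32.9264 [wait]  node(4,2) S=125.2500 payoff=8.6600 vs cont=14.3242 → 14.3242 [wait]  node(4,3) S=154.8934 payoff=0.0000 vs cont=2.9889 → 2.9889 [wait]  node(4,4) S=191.5526 payoff=0.0000 vs cont=0.0000 → 0.0000 [wait]  ⇒ S*(4)=81.8969
t_3: node(3,0) S=91.0741 payoff=42.8359 vs cont=42.8055 → 42.8359 [stop]  node(3,1) S=112.6290 payoff=21.2810 vs cont=23.9753 → 23.9753 [wait]  node(3,2) S=139.2853 payoff=0.0000 vs cont=8.8773 → 8.8773 [wait]  node(3,3) S=172.2505 payoff=0.0000 vs cont=1.5537 → 1.5537 [wait]  ⇒ S*(3)=91.0741
t_2: node(2,0) S=101.2797 payoff=32.6303 vs cont=33.7483 → 33.7483 [wait]  node(2,1) S=125.2500 payoff=8.6600 vs cont=16.7139 → 16.7139 [wait]  node(2,2) S=154.8934 payoff=0.0000 vs cont=5.3585 → 5.3585 [wait]  ⇒ S*(2)=-
t_1: node(1,0) S=112.6290 payoff=21.2810 vs cont=25.5470 → 25.5470 [wait]  node(1,1) S=139.2853 payoff=0.0000 vs cont=11.2542 → 11.2542 [wait]  ⇒ S*(1)=-
t_0: node(0,0) S=125.2500 payoff=8.6600 vs cont=18.6693 → 18.6693 [wait]  ⇒ S*(0)=-

price = 18.6693
boundary = - - - 91.0741 81.8969 91.0741 101.2797
tree:
18.6693
25.5470 11.2542
33.7483 16.7139 5.3585
42.8359 23.9753 8.8773 1.5537
52.0131 32.9264 14.3242 2.9889 0.0000
60.2656 42.8359 22.2591 5.7501 0.0000 0.0000
67.6865 52.0131 32.6303 11.0620 0.0000 0.0000 0.0000
74.3596 60.2656 42.8359 21.2810 0.0000 0.0000 0.0000 0.0000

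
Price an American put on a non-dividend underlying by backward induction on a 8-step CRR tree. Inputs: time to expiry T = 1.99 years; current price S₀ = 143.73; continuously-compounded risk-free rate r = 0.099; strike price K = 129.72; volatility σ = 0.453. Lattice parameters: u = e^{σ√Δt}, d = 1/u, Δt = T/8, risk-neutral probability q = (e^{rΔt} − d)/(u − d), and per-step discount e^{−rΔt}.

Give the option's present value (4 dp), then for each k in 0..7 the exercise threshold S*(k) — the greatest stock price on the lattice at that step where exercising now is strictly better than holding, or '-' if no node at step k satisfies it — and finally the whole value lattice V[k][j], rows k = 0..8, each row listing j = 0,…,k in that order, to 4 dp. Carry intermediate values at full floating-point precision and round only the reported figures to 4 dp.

price = 18.4085
boundary = - - - 72.9765 58.2186 72.9765 91.4754 72.9765
tree:
18.4085
27.6239 10.0571
40.2530 16.2986 4.2802
56.7435 25.6743 7.6805 1.0730
71.5014 39.0342 13.5163 2.1928 0.0000
83.2749 56.7435 23.1681 4.4811 0.0000 0.0000
92.6674 71.5014 38.2446 9.1576 0.0000 0.0000 0.0000
100.1605 83.2749 56.7435 18.7144 0.0000 0.0000 0.0000 0.0000
106.1383 92.6674 71.5014 38.2446 0.0000 0.0000 0.0000 0.0000 0.0000

params: Δt=0.24875 u=1.25349 d=0.79777 q=0.49846 e^(-rΔt)=0.97567
t_8 payoffs: 106.1383 92.6674 71.5014 38.2446 0.0000 0.0000 0.0000 0.0000 0.0000
t_7: node(7,0) S=29.5595 payoff=100.1605 vs cont=97.0050 → 100.1605 [stop]  node(7,1) S=46.4451 payoff=83.2749 vs cont=80.1194 → 83.2749 [stop]  node(7,2) S=72.9765 payoff=56.7435 vs cont=53.5880 → 56.7435 [stop]  node(7,3) S=114.6637 payoff=15.0563 vs cont=18.7144 → 18.7144 [wait]  node(7,4) S=180.1644 payoff=0.0000 vs cont=0.0000 → 0.0000 [wait]  node(7,5) S=283.0817 payoff=0.0000 vs cont=0.0000 → 0.0000 [wait]  node(7,6) S=444.7898 payoff=0.0000 vs cont=0.0000 → 0.0000 [wait]  node(7,7) S=698.8722 payoff=0.0000 vs cont=0.0000 → 0.0000 [wait]  ⇒ S*(7)=72.9765
t_6: node(6,0) S=37.0526 payoff=92.6674 vs cont=89.5119 → 92.6674 [stop]  node(6,1) S=58.2186 payoff=71.5014 vs cont=68.3459 → 71.5014 [stop]  node(6,2) S=91.4754 payoff=38.2446 vs cont=36.8681 → 38.2446 [stop]  node(6,3) S=143.7300 payoff=0.0000 vs cont=9.1576 → 9.1576 [wait]  node(6,4) S=225.8345 payoff=0.0000 vs cont=0.0000 → 0.0000 [wait]  node(6,5) S=354.8406 payoff=0.0000 vs cont=0.0000 → 0.0000 [wait]  node(6,6) S=557.5403 payoff=0.0000 vs cont=0.0000 → 0.0000 [wait]  ⇒ S*(6)=91.4754
t_5: node(5,0) S=46.4451 payoff=83.2749 vs cont=80.1194 → 83.2749 [stop]  node(5,1) S=72.9765 payoff=56.7435 vs cont=53.5880 → 56.7435 [stop]  node(5,2) S=114.6637 payoff=15.0563 vs cont=23.1681 → 23.1681 [wait]  node(5,3) S=180.1644 payoff=0.0000 vs cont=4.4811 → 4.4811 [wait]  node(5,4) S=283.0817 payoff=0.0000 vs cont=0.0000 → 0.0000 [wait]  node(5,5) S=444.7898 payoff=0.0000 vs cont=0.0000 → 0.0000 [wait]  ⇒ S*(5)=72.9765
t_4: node(4,0) S=58.2186 payoff=71.5014 vs cont=68.3459 → 71.5014 [stop]  node(4,1) S=91.4754 payoff=38.2446 vs cont=39.0342 → 39.0342 [wait]  node(4,2) S=143.7300 payoff=0.0000 vs cont=13.5163 → 13.5163 [wait]  node(4,3) S=225.8345 payoff=0.0000 vs cont=2.1928 → 2.1928 [wait]  node(4,4) S=354.8406 payoff=0.0000 vs cont=0.0000 → 0.0000 [wait]  ⇒ S*(4)=58.2186
t_3: node(3,0) S=72.9765 payoff=56.7435 vs cont=53.9720 → 56.7435 [stop]  node(3,1) S=114.6637 payoff=15.0563 vs cont=25.6743 → 25.6743 [wait]  node(3,2) S=180.1644 payoff=0.0000 vs cont=7.6805 → 7.6805 [wait]  node(3,3) S=283.0817 payoff=0.0000 vs cont=1.0730 → 1.0730 [wait]  ⇒ S*(3)=72.9765
t_2: node(2,0) S=91.4754 payoff=38.2446 vs cont=40.2530 → 40.2530 [wait]  node(2,1) S=143.7300 payoff=0.0000 vs cont=16.2986 → 16.2986 [wait]  node(2,2) S=225.8345 payoff=0.0000 vs cont=4.2802 → 4.2802 [wait]  ⇒ S*(2)=-
t_1: node(1,0) S=114.6637 payoff=15.0563 vs cont=27.6239 → 27.6239 [wait]  node(1,1) S=180.1644 payoff=0.0000 vs cont=10.0571 → 10.0571 [wait]  ⇒ S*(1)=-
t_0: node(0,0) S=143.7300 payoff=0.0000 vs cont=18.4085 → 18.4085 [wait]  ⇒ S*(0)=-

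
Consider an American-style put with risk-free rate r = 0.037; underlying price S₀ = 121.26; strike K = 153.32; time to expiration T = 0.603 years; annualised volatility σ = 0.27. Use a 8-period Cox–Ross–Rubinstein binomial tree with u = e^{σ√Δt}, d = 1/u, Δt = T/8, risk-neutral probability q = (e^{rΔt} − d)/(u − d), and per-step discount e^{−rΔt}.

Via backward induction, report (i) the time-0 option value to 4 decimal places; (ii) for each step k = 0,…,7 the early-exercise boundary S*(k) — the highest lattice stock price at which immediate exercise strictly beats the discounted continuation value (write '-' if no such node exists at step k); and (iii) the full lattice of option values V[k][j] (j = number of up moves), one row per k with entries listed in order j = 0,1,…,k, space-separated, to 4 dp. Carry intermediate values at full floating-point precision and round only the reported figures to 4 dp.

price = 32.5807
boundary = - 112.5964 104.5518 112.5964 121.2600 112.5964 121.2600 130.5902
tree:
32.5807
40.7236 24.6294
48.7682 32.2320 17.1733
56.2380 40.7236 23.9305 10.5201
63.1742 48.7682 32.0600 15.9441 5.1612
69.6148 56.2380 40.7236 23.1996 8.7863 1.5692
75.5952 63.1742 48.7682 32.0600 14.4793 3.1490 0.0000
81.1484 69.6148 56.2380 40.7236 22.7298 6.3194 0.0000 0.0000
86.3048 75.5952 63.1742 48.7682 32.0600 12.6817 0.0000 0.0000 0.0000

Δt=0.07537, u=1.07694, d=0.92855, q=0.50030, disc=e^(-rΔt)=0.99722
k=8 terminal: V=max(K-S,0) → 86.3048 75.5952 63.1742 48.7682 32.0600 12.6817 0.0000 0.0000 0.0000
k=7: j=0 S=72.1716 intr=81.1484 cont=80.7214 V=81.1484[EX]; j=1 S=83.7052 intr=69.6148 cont=69.1878 V=69.6148[EX]; j=2 S=97.0820 intr=56.2380 cont=55.8111 V=56.2380[EX]; j=3 S=112.5964 intr=40.7236 cont=40.2966 V=40.7236[EX]; j=4 S=130.5902 intr=22.7298 cont=22.3028 V=22.7298[EX]; j=5 S=151.4595 intr=1.8605 cont=6.3194 V=6.3194[hold]; j=6 S=175.6640 intr=0.0000 cont=0.0000 V=0.0000[hold]; j=7 S=203.7364 intr=0.0000 cont=0.0000 V=0.0000[hold]  S*(7)=130.5902
k=6: j=0 S=77.7248 intr=75.5952 cont=75.1682 V=75.5952[EX]; j=1 S=90.1458 intr=63.1742 cont=62.7472 V=63.1742[EX]; j=2 S=104.5518 intr=48.7682 cont=48.3412 V=48.7682[EX]; j=3 S=121.2600 intr=32.0600 cont=31.6330 V=32.0600[EX]; j=4 S=140.6383 intr=12.6817 cont=14.4793 V=14.4793[hold]; j=5 S=163.1134 intr=0.0000 cont=3.1490 V=3.1490[hold]; j=6 S=189.1802 intr=0.0000 cont=0.0000 V=0.0000[hold]  S*(6)=121.2600
k=5: j=0 S=83.7052 intr=69.6148 cont=69.1878 V=69.6148[EX]; j=1 S=97.0820 intr=56.2380 cont=55.8111 V=56.2380[EX]; j=2 S=112.5964 intr=40.7236 cont=40.2966 V=40.7236[EX]; j=3 S=130.5902 intr=22.7298 cont=23.1996 V=23.1996[hold]; j=4 S=151.4595 intr=1.8605 cont=8.7863 V=8.7863[hold]; j=5 S=175.6640 intr=0.0000 cont=1.5692 V=1.5692[hold]  S*(5)=112.5964
k=4: j=0 S=90.1458 intr=63.1742 cont=62.7472 V=63.1742[EX]; j=1 S=104.5518 intr=48.7682 cont=48.3412 V=48.7682[EX]; j=2 S=121.2600 intr=32.0600 cont=31.8674 V=32.0600[EX]; j=3 S=140.6383 intr=12.6817 cont=15.9441 V=15.9441[hold]; j=4 S=163.1134 intr=0.0000 cont=5.1612 V=5.1612[hold]  S*(4)=121.2600
k=3: j=0 S=97.0820 intr=56.2380 cont=55.8111 V=56.2380[EX]; j=1 S=112.5964 intr=40.7236 cont=40.2966 V=40.7236[EX]; j=2 S=130.5902 intr=22.7298 cont=23.9305 V=23.9305[hold]; j=3 S=151.4595 intr=1.8605 cont=10.5201 V=10.5201[hold]  S*(3)=112.5964
k=2: j=0 S=104.5518 intr=48.7682 cont=48.3412 V=48.7682[EX]; j=1 S=121.2600 intr=32.0600 cont=32.2320 V=32.2320[hold]; j=2 S=140.6383 intr=12.6817 cont=17.1733 V=17.1733[hold]  S*(2)=104.5518
k=1: j=0 S=112.5964 intr=40.7236 cont=40.3824 V=40.7236[EX]; j=1 S=130.5902 intr=22.7298 cont=24.6294 V=24.6294[hold]  S*(1)=112.5964
k=0: j=0 S=121.2600 intr=32.0600 cont=32.5807 V=32.5807[hold]  S*(0)=-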